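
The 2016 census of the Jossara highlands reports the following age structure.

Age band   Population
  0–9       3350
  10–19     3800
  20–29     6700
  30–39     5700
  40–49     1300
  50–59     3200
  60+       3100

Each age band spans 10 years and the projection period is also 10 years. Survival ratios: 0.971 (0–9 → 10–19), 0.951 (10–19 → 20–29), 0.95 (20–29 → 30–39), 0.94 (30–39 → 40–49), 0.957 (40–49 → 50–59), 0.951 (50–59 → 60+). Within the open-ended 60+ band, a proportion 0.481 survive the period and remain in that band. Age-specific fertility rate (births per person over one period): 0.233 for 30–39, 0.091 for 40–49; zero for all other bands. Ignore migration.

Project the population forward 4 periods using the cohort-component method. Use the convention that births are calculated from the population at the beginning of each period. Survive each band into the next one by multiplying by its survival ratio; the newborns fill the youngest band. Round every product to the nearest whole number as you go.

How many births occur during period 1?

1446

Let group 1 be 0–9 through group 7 = 60+.
[period 1]
Births: 5700 × 0.233 = 1328  |  1300 × 0.091 = 118 → total 1446
Group 2: 3350 × 0.971 = 3253
Group 3: 3800 × 0.951 = 3614
Group 4: 6700 × 0.95 = 6365
Group 5: 5700 × 0.94 = 5358
Group 6: 1300 × 0.957 = 1244
Group 7: 3200 × 0.951 + 3100 × 0.481 = 3043 + 1491 = 4534
Giving 1446 / 3253 / 3614 / 6365 / 5358 / 1244 / 4534.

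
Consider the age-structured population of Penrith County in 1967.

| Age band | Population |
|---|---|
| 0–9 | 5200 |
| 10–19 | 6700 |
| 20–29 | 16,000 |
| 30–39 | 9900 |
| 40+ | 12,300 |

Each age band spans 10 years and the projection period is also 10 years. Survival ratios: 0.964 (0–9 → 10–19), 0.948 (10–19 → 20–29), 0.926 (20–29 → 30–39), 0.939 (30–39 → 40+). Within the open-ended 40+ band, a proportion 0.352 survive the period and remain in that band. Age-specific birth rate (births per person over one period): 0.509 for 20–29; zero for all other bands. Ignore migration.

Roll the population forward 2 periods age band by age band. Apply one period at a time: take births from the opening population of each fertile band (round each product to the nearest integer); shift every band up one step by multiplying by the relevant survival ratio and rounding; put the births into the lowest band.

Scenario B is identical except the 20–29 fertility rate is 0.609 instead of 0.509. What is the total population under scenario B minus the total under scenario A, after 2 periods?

[period 1]
Births: 16000 * 0.509 = 8144
10–19: 5200 * 0.964 = 5013
20–29: 6700 * 0.948 = 6352
30–39: 16000 * 0.926 = 14816
40+: 9900 * 0.939 + 12300 * 0.352 = 9296 + 4330 = 13626
Giving 8144 / 5013 / 6352 / 14816 / 13626.
[period 2]
Births: 6352 * 0.509 = 3233
10–19: 8144 * 0.964 = 7851
20–29: 5013 * 0.948 = 4752
30–39: 6352 * 0.926 = 5882
40+: 14816 * 0.939 + 13626 * 0.352 = 13912 + 4796 = 18708
Giving 3233 / 7851 / 4752 / 5882 / 18708.
Scenario A total after 2 periods: 40426
Scenario B projection —
[period 1]
Births: 16000 * 0.609 = 9744
10–19: 5200 * 0.964 = 5013
20–29: 6700 * 0.948 = 6352
30–39: 16000 * 0.926 = 14816
40+: 9900 * 0.939 + 12300 * 0.352 = 9296 + 4330 = 13626
Giving 9744 / 5013 / 6352 / 14816 / 13626.
[period 2]
Births: 6352 * 0.609 = 3868
10–19: 9744 * 0.964 = 9393
20–29: 5013 * 0.948 = 4752
30–39: 6352 * 0.926 = 5882
40+: 14816 * 0.939 + 13626 * 0.352 = 13912 + 4796 = 18708
Giving 3868 / 9393 / 4752 / 5882 / 18708.
Scenario B total after 2 periods: 42603
Difference B − A = 42603 − 40426 = 2177

2177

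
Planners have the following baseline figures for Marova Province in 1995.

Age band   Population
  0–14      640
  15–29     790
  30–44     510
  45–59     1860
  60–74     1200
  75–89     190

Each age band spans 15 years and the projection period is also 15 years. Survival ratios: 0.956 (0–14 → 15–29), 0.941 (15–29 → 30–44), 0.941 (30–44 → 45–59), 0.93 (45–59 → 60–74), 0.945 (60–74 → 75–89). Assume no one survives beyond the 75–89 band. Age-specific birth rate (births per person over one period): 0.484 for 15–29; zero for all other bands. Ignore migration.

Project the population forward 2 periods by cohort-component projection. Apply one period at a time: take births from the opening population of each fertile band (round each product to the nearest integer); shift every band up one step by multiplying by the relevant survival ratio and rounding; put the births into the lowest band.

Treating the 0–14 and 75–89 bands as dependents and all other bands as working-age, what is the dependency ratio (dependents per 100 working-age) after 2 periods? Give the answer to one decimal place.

92.6

Numbering the bands 1..6 from youngest to oldest:
Period 1.
Births: 790 * 0.484 = 382
Band 2: 640 * 0.956 = 612
Band 3: 790 * 0.941 = 743
Band 4: 510 * 0.941 = 480
Band 5: 1860 * 0.93 = 1730
Band 6: 1200 * 0.945 = 1134
→ [382, 612, 743, 480, 1730, 1134]
Period 2.
Births: 612 * 0.484 = 296
Band 2: 382 * 0.956 = 365
Band 3: 612 * 0.941 = 576
Band 4: 743 * 0.941 = 699
Band 5: 480 * 0.93 = 446
Band 6: 1730 * 0.945 = 1635
→ [296, 365, 576, 699, 446, 1635]
Dependents (band 0–14 + band 75–89) = 296 + 1635 = 1931; working-age = 2086; ratio = 1931/2086 × 100 = 92.6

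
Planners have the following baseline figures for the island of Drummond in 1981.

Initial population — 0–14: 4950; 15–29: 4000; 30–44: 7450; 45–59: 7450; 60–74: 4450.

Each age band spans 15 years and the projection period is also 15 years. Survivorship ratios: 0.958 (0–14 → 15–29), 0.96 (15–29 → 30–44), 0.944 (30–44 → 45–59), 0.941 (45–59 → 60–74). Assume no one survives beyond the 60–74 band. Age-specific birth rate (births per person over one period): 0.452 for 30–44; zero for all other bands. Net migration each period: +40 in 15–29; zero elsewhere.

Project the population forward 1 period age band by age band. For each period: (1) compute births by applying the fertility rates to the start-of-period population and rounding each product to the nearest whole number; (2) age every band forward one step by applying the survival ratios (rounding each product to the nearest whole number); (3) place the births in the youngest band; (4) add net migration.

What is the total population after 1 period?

26032

Let group 1 be 0–14 through group 5 = 60–74.
Period 1.
Births: 7450 × 0.452 = 3367
Group 2: 4950 × 0.958 = 4742
Group 3: 4000 × 0.96 = 3840
Group 4: 7450 × 0.944 = 7033
Group 5: 7450 × 0.941 = 7010
Net migration: Group 2 + 40 → 4782
End of period: [3367, 4782, 3840, 7033, 7010]
Total after period 1: 3367 + 4782 + 3840 + 7033 + 7010 = 26032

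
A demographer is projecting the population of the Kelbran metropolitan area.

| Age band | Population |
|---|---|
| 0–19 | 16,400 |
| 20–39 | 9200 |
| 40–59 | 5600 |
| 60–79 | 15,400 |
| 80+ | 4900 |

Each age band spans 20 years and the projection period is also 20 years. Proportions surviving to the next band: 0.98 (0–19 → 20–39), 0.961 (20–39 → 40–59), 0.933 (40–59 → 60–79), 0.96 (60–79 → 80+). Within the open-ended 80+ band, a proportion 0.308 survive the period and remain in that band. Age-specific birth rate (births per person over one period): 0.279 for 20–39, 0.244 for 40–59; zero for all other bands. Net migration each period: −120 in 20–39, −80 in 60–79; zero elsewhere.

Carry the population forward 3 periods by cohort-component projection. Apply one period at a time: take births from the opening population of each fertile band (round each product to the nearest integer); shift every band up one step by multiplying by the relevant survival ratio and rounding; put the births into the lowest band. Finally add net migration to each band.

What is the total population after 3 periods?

Period 1:
Births: 9200 × 0.279 = 2567, 5600 × 0.244 = 1366 — total 3933
20–39: 16400 × 0.98 = 16072
40–59: 9200 × 0.961 = 8841
60–79: 5600 × 0.933 = 5225
80+: 15400 × 0.96 + 4900 × 0.308 = 14784 + 1509 = 16293
Net migration: 20–39 − 120 → 15952; 60–79 − 80 → 5145
End of period: [3933, 15952, 8841, 5145, 16293]
Period 2:
Births: 15952 × 0.279 = 4451, 8841 × 0.244 = 2157 — total 6608
20–39: 3933 × 0.98 = 3854
40–59: 15952 × 0.961 = 15330
60–79: 8841 × 0.933 = 8249
80+: 5145 × 0.96 + 16293 × 0.308 = 4939 + 5018 = 9957
Net migration: 20–39 − 120 → 3734; 60–79 − 80 → 8169
End of period: [6608, 3734, 15330, 8169, 9957]
Period 3:
Births: 3734 × 0.279 = 1042, 15330 × 0.244 = 3741 — total 4783
20–39: 6608 × 0.98 = 6476
40–59: 3734 × 0.961 = 3588
60–79: 15330 × 0.933 = 14303
80+: 8169 × 0.96 + 9957 × 0.308 = 7842 + 3067 = 10909
Net migration: 20–39 − 120 → 6356; 60–79 − 80 → 14223
End of period: [4783, 6356, 3588, 14223, 10909]
Total after period 3: 4783 + 6356 + 3588 + 14223 + 10909 = 39859

39859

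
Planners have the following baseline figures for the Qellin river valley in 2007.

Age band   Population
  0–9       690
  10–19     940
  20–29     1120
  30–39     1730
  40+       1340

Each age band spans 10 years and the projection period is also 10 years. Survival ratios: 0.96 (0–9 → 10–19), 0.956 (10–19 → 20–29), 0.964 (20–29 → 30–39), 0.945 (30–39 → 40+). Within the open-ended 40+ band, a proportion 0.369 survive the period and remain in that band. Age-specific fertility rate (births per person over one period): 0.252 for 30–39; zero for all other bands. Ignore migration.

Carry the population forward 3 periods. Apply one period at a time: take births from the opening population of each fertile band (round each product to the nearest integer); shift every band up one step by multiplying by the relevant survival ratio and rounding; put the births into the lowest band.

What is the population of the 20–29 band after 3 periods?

Call the groups 1 to 5, youngest first.
Period 1:
Births: 1730 * 0.252 = 436
Group 2: 690 * 0.96 = 662
Group 3: 940 * 0.956 = 899
Group 4: 1120 * 0.964 = 1080
Group 5: 1730 * 0.945 + 1340 * 0.369 = 1635 + 494 = 2129
Population now: 0–9=436, 10–19=662, 20–29=899, 30–39=1080, 40+=2129
Period 2:
Births: 1080 * 0.252 = 272
Group 2: 436 * 0.96 = 419
Group 3: 662 * 0.956 = 633
Group 4: 899 * 0.964 = 867
Group 5: 1080 * 0.945 + 2129 * 0.369 = 1021 + 786 = 1807
Population now: 0–9=272, 10–19=419, 20–29=633, 30–39=867, 40+=1807
Period 3:
Births: 867 * 0.252 = 218
Group 2: 272 * 0.96 = 261
Group 3: 419 * 0.956 = 401
Group 4: 633 * 0.964 = 610
Group 5: 867 * 0.945 + 1807 * 0.369 = 819 + 667 = 1486
Population now: 0–9=218, 10–19=261, 20–29=401, 30–39=610, 40+=1486

401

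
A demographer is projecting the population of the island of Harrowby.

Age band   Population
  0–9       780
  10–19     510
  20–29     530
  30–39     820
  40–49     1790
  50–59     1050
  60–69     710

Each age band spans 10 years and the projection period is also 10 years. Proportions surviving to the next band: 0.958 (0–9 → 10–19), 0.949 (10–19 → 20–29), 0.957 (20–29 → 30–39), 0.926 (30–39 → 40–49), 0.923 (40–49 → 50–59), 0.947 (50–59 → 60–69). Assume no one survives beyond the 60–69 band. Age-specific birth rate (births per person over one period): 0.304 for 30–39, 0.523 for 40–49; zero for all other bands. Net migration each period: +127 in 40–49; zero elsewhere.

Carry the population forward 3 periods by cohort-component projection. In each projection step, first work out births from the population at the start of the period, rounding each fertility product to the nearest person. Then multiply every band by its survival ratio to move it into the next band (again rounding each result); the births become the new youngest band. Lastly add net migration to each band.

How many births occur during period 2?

617

Period 1:
Births: 820 × 0.304 = 249, 1790 × 0.523 = 936 — total 1185
10–19: 780 × 0.958 = 747
20–29: 510 × 0.949 = 484
30–39: 530 × 0.957 = 507
40–49: 820 × 0.926 = 759
50–59: 1790 × 0.923 = 1652
60–69: 1050 × 0.947 = 994
Net migration: 40–49 + 127 → 886
Population now: 0–9=1185, 10–19=747, 20–29=484, 30–39=507, 40–49=886, 50–59=1652, 60–69=994
Period 2:
Births: 507 × 0.304 = 154, 886 × 0.523 = 463 — total 617
10–19: 1185 × 0.958 = 1135
20–29: 747 × 0.949 = 709
30–39: 484 × 0.957 = 463
40–49: 507 × 0.926 = 469
50–59: 886 × 0.923 = 818
60–69: 1652 × 0.947 = 1564
Net migration: 40–49 + 127 → 596
Population now: 0–9=617, 10–19=1135, 20–29=709, 30–39=463, 40–49=596, 50–59=818, 60–69=1564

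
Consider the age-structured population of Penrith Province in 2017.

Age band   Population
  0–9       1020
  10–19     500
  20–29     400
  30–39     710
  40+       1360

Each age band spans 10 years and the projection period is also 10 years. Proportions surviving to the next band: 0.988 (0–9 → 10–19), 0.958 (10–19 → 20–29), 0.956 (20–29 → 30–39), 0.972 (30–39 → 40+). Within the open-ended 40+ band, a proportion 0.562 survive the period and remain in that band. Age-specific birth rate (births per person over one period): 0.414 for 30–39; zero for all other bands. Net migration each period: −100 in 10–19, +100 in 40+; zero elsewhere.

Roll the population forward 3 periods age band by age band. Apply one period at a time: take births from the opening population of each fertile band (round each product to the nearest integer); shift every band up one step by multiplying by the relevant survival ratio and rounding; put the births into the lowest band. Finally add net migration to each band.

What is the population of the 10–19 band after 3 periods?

56

(Bands numbered youngest = 1 to oldest = 5.)
After projecting period 1:
Births: 710 × 0.414 = 294
Band 2: 1020 × 0.988 = 1008
Band 3: 500 × 0.958 = 479
Band 4: 400 × 0.956 = 382
Band 5: 710 × 0.972 + 1360 × 0.562 = 690 + 764 = 1454
Net migration: Band 2 − 100 → 908; Band 5 + 100 → 1554
Giving 294 / 908 / 479 / 382 / 1554.
After projecting period 2:
Births: 382 × 0.414 = 158
Band 2: 294 × 0.988 = 290
Band 3: 908 × 0.958 = 870
Band 4: 479 × 0.956 = 458
Band 5: 382 × 0.972 + 1554 × 0.562 = 371 + 873 = 1244
Net migration: Band 2 − 100 → 190; Band 5 + 100 → 1344
Giving 158 / 190 / 870 / 458 / 1344.
After projecting period 3:
Births: 458 × 0.414 = 190
Band 2: 158 × 0.988 = 156
Band 3: 190 × 0.958 = 182
Band 4: 870 × 0.956 = 832
Band 5: 458 × 0.972 + 1344 × 0.562 = 445 + 755 = 1200
Net migration: Band 2 − 100 → 56; Band 5 + 100 → 1300
Giving 190 / 56 / 182 / 832 / 1300.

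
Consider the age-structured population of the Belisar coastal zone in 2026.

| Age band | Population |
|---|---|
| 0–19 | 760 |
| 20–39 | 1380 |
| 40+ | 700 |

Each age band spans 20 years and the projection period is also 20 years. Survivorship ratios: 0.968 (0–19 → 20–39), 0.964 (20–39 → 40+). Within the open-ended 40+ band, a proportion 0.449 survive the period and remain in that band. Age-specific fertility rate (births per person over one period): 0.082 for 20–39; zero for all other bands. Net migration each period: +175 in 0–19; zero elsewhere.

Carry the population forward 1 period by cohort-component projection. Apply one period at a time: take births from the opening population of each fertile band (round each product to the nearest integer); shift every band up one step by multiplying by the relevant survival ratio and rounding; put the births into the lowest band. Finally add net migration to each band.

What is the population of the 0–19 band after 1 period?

Call the bands 1 to 3, youngest first.
Period 1.
Births: 1380 × 0.082 = 113
Band 2: 760 × 0.968 = 736
Band 3: 1380 × 0.964 + 700 × 0.449 = 1330 + 314 = 1644
Net migration: Band 1 + 175 → 288
Population now: 0–19=288, 20–39=736, 40+=1644

288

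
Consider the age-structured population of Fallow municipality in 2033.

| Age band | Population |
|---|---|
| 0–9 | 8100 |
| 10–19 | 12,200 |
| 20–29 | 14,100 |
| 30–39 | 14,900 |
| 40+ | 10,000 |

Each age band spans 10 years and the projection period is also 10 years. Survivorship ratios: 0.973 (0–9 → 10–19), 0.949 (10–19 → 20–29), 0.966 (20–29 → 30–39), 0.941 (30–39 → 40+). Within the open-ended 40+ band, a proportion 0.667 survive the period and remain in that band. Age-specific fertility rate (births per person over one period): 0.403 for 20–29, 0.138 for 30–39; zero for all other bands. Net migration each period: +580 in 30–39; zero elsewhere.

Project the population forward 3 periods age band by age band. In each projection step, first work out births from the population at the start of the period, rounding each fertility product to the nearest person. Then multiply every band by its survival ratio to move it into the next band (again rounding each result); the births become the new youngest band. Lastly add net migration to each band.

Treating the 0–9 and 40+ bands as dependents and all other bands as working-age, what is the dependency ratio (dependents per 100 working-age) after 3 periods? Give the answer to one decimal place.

158.1

(Bands numbered youngest = 1 to oldest = 5.)
[period 1]
Births: 14100 × 0.403 = 5682, 14900 × 0.138 = 2056 → total 7738
Band 2: 8100 × 0.973 = 7881
Band 3: 12200 × 0.949 = 11578
Band 4: 14100 × 0.966 = 13621
Band 5: 14900 × 0.941 + 10000 × 0.667 = 14021 + 6670 = 20691
Net migration: Band 4 + 580 → 14201
End of period: [7738, 7881, 11578, 14201, 20691]
[period 2]
Births: 11578 × 0.403 = 4666, 14201 × 0.138 = 1960 → total 6626
Band 2: 7738 × 0.973 = 7529
Band 3: 7881 × 0.949 = 7479
Band 4: 11578 × 0.966 = 11184
Band 5: 14201 × 0.941 + 20691 × 0.667 = 13363 + 13801 = 27164
Net migration: Band 4 + 580 → 11764
End of period: [6626, 7529, 7479, 11764, 27164]
[period 3]
Births: 7479 × 0.403 = 3014, 11764 × 0.138 = 1623 → total 4637
Band 2: 6626 × 0.973 = 6447
Band 3: 7529 × 0.949 = 7145
Band 4: 7479 × 0.966 = 7225
Band 5: 11764 × 0.941 + 27164 × 0.667 = 11070 + 18118 = 29188
Net migration: Band 4 + 580 → 7805
End of period: [4637, 6447, 7145, 7805, 29188]
Dependents (band 0–9 + band 40+) = 4637 + 29188 = 33825; working-age = 21397; ratio = 33825/21397 × 100 = 158.1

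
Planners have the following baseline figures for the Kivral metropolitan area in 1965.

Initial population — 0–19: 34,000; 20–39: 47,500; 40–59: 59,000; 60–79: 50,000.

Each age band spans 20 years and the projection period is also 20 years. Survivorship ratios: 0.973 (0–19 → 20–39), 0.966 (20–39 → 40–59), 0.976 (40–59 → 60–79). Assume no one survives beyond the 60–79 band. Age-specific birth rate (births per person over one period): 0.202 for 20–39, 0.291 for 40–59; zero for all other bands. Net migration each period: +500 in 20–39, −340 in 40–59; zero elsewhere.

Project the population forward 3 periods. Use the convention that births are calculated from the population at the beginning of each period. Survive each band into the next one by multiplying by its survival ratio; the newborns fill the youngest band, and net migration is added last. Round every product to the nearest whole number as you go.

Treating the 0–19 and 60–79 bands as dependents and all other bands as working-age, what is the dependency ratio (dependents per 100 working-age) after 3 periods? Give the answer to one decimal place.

101.6

— Period 1 —
Births: 47500 * 0.202 = 9595, 59000 * 0.291 = 17169 → total 26764
20–39: 34000 * 0.973 = 33082
40–59: 47500 * 0.966 = 45885
60–79: 59000 * 0.976 = 57584
Net migration: 20–39 + 500 → 33582; 40–59 − 340 → 45545
→ [26764, 33582, 45545, 57584]
— Period 2 —
Births: 33582 * 0.202 = 6784, 45545 * 0.291 = 13254 → total 20038
20–39: 26764 * 0.973 = 26041
40–59: 33582 * 0.966 = 32440
60–79: 45545 * 0.976 = 44452
Net migration: 20–39 + 500 → 26541; 40–59 − 340 → 32100
→ [20038, 26541, 32100, 44452]
— Period 3 —
Births: 26541 * 0.202 = 5361, 32100 * 0.291 = 9341 → total 14702
20–39: 20038 * 0.973 = 19497
40–59: 26541 * 0.966 = 25639
60–79: 32100 * 0.976 = 31330
Net migration: 20–39 + 500 → 19997; 40–59 − 340 → 25299
→ [14702, 19997, 25299, 31330]
Dependents (band 0–19 + band 60–79) = 14702 + 31330 = 46032; working-age = 45296; ratio = 46032/45296 × 100 = 101.6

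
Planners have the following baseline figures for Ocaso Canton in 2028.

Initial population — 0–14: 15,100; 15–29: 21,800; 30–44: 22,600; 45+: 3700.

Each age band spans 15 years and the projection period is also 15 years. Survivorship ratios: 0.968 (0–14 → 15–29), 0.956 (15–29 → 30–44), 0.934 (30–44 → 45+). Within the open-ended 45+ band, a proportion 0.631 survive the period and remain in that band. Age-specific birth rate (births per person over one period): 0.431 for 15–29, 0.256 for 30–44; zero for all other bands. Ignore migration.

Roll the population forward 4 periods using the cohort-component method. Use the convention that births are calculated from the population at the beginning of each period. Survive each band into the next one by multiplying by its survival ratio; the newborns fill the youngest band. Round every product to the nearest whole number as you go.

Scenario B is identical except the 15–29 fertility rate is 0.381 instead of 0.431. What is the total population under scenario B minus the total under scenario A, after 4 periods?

— Period 1 —
Births: 21800 × 0.431 = 9396, 22600 × 0.256 = 5786 ⇒ total 15182
15–29: 15100 × 0.968 = 14617
30–44: 21800 × 0.956 = 20841
45+: 22600 × 0.934 + 3700 × 0.631 = 21108 + 2335 = 23443
End of period: [15182, 14617, 20841, 23443]
— Period 2 —
Births: 14617 × 0.431 = 6300, 20841 × 0.256 = 5335 ⇒ total 11635
15–29: 15182 × 0.968 = 14696
30–44: 14617 × 0.956 = 13974
45+: 20841 × 0.934 + 23443 × 0.631 = 19465 + 14793 = 34258
End of period: [11635, 14696, 13974, 34258]
— Period 3 —
Births: 14696 × 0.431 = 6334, 13974 × 0.256 = 3577 ⇒ total 9911
15–29: 11635 × 0.968 = 11263
30–44: 14696 × 0.956 = 14049
45+: 13974 × 0.934 + 34258 × 0.631 = 13052 + 21617 = 34669
End of period: [9911, 11263, 14049, 34669]
— Period 4 —
Births: 11263 × 0.431 = 4854, 14049 × 0.256 = 3597 ⇒ total 8451
15–29: 9911 × 0.968 = 9594
30–44: 11263 × 0.956 = 10767
45+: 14049 × 0.934 + 34669 × 0.631 = 13122 + 21876 = 34998
End of period: [8451, 9594, 10767, 34998]
Scenario A total after 4 periods: 63810
Scenario B projection —
— Period 1 —
Births: 21800 × 0.381 = 8306, 22600 × 0.256 = 5786 ⇒ total 14092
15–29: 15100 × 0.968 = 14617
30–44: 21800 × 0.956 = 20841
45+: 22600 × 0.934 + 3700 × 0.631 = 21108 + 2335 = 23443
End of period: [14092, 14617, 20841, 23443]
— Period 2 —
Births: 14617 × 0.381 = 5569, 20841 × 0.256 = 5335 ⇒ total 10904
15–29: 14092 × 0.968 = 13641
30–44: 14617 × 0.956 = 13974
45+: 20841 × 0.934 + 23443 × 0.631 = 19465 + 14793 = 34258
End of period: [10904, 13641, 13974, 34258]
— Period 3 —
Births: 13641 × 0.381 = 5197, 13974 × 0.256 = 3577 ⇒ total 8774
15–29: 10904 × 0.968 = 10555
30–44: 13641 × 0.956 = 13041
45+: 13974 × 0.934 + 34258 × 0.631 = 13052 + 21617 = 34669
End of period: [8774, 10555, 13041, 34669]
— Period 4 —
Births: 10555 × 0.381 = 4021, 13041 × 0.256 = 3338 ⇒ total 7359
15–29: 8774 × 0.968 = 8493
30–44: 10555 × 0.956 = 10091
45+: 13041 × 0.934 + 34669 × 0.631 = 12180 + 21876 = 34056
End of period: [7359, 8493, 10091, 34056]
Scenario B total after 4 periods: 59999
Difference B − A = 59999 − 63810 = -3811

-3811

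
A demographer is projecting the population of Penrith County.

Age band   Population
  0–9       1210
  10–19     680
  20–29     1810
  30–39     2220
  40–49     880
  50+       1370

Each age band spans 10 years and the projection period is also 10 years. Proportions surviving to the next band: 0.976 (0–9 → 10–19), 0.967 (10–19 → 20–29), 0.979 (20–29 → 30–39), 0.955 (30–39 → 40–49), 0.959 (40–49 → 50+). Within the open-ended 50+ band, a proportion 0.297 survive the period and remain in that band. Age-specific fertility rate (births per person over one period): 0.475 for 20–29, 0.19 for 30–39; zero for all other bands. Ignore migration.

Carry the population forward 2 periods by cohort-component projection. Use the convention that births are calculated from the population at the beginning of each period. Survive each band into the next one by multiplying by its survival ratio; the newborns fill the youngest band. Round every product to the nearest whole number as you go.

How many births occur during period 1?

Numbering the groups 1..6 from youngest to oldest:
After projecting period 1:
Births: 1810 × 0.475 = 860, 2220 × 0.19 = 422 → total 1282
Group 2: 1210 × 0.976 = 1181
Group 3: 680 × 0.967 = 658
Group 4: 1810 × 0.979 = 1772
Group 5: 2220 × 0.955 = 2120
Group 6: 880 × 0.959 + 1370 × 0.297 = 844 + 407 = 1251
End of period: [1282, 1181, 658, 1772, 2120, 1251]

1282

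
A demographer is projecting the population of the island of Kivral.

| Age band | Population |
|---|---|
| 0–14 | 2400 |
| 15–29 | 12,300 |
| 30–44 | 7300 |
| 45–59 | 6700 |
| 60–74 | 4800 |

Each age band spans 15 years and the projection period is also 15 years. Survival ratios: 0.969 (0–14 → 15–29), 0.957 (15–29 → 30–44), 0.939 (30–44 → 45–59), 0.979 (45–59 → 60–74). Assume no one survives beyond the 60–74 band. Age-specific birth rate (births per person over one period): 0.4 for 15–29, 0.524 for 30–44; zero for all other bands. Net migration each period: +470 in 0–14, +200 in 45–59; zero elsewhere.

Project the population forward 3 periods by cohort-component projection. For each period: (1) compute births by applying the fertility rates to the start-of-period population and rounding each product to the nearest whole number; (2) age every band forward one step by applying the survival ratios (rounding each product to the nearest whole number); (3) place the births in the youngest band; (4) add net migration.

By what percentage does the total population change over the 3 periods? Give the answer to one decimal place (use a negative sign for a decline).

Period 1:
Births: 12300 × 0.4 = 4920, 7300 × 0.524 = 3825 → total 8745
15–29: 2400 × 0.969 = 2326
30–44: 12300 × 0.957 = 11771
45–59: 7300 × 0.939 = 6855
60–74: 6700 × 0.979 = 6559
Net migration: 0–14 + 470 → 9215; 45–59 + 200 → 7055
Giving 9215 / 2326 / 11771 / 7055 / 6559.
Period 2:
Births: 2326 × 0.4 = 930, 11771 × 0.524 = 6168 → total 7098
15–29: 9215 × 0.969 = 8929
30–44: 2326 × 0.957 = 2226
45–59: 11771 × 0.939 = 11053
60–74: 7055 × 0.979 = 6907
Net migration: 0–14 + 470 → 7568; 45–59 + 200 → 11253
Giving 7568 / 8929 / 2226 / 11253 / 6907.
Period 3:
Births: 8929 × 0.4 = 3572, 2226 × 0.524 = 1166 → total 4738
15–29: 7568 × 0.969 = 7333
30–44: 8929 × 0.957 = 8545
45–59: 2226 × 0.939 = 2090
60–74: 11253 × 0.979 = 11017
Net migration: 0–14 + 470 → 5208; 45–59 + 200 → 2290
Giving 5208 / 7333 / 8545 / 2290 / 11017.
Total: 33500 → 34393; change = 893; percentage change = 2.7%

2.7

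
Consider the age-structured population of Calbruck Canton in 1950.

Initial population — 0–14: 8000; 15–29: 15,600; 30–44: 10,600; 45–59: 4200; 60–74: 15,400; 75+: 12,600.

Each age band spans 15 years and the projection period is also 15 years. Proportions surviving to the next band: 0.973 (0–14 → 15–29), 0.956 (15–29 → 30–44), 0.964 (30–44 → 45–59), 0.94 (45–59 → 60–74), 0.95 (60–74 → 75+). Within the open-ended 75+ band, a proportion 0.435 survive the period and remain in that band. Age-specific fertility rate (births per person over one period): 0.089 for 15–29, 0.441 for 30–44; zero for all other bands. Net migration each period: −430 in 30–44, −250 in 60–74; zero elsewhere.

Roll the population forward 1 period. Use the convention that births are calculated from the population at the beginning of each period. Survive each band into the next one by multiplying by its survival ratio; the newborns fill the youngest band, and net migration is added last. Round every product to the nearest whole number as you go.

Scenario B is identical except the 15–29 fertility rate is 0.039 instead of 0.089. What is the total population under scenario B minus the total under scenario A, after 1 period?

[period 1]
Births: 15600 * 0.089 = 1388 ; 10600 * 0.441 = 4675 ⇒ total 6063
15–29: 8000 * 0.973 = 7784
30–44: 15600 * 0.956 = 14914
45–59: 10600 * 0.964 = 10218
60–74: 4200 * 0.94 = 3948
75+: 15400 * 0.95 + 12600 * 0.435 = 14630 + 5481 = 20111
Net migration: 30–44 − 430 → 14484; 60–74 − 250 → 3698
Population now: 0–14=6063, 15–29=7784, 30–44=14484, 45–59=10218, 60–74=3698, 75+=20111
Scenario A total after 1 period: 62358
Scenario B projection —
[period 1]
Births: 15600 * 0.039 = 608 ; 10600 * 0.441 = 4675 ⇒ total 5283
15–29: 8000 * 0.973 = 7784
30–44: 15600 * 0.956 = 14914
45–59: 10600 * 0.964 = 10218
60–74: 4200 * 0.94 = 3948
75+: 15400 * 0.95 + 12600 * 0.435 = 14630 + 5481 = 20111
Net migration: 30–44 − 430 → 14484; 60–74 − 250 → 3698
Population now: 0–14=5283, 15–29=7784, 30–44=14484, 45–59=10218, 60–74=3698, 75+=20111
Scenario B total after 1 period: 61578
Difference B − A = 61578 − 62358 = -780

-780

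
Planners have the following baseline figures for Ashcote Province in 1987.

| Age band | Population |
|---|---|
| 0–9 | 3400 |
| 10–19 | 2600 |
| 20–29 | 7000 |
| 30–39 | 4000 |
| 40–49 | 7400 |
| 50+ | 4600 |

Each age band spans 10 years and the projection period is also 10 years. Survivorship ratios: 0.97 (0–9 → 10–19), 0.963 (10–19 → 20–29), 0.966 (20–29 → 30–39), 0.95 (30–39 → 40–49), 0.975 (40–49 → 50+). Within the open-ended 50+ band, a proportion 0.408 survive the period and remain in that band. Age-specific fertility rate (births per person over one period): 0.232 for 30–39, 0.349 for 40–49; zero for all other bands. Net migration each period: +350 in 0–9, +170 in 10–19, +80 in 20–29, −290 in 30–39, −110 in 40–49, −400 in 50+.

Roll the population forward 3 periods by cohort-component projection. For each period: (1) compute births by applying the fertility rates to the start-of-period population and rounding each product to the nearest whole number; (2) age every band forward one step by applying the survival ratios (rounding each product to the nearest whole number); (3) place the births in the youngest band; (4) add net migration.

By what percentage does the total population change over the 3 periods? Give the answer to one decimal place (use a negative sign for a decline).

After projecting period 1:
Births: 4000 × 0.232 = 928, 7400 × 0.349 = 2583 → 3511
10–19: 3400 × 0.97 = 3298
20–29: 2600 × 0.963 = 2504
30–39: 7000 × 0.966 = 6762
40–49: 4000 × 0.95 = 3800
50+: 7400 × 0.975 + 4600 × 0.408 = 7215 + 1877 = 9092
Net migration: 0–9 + 350 → 3861; 10–19 + 170 → 3468; 20–29 + 80 → 2584; 30–39 − 290 → 6472; 40–49 − 110 → 3690; 50+ − 400 → 8692
End of period: [3861, 3468, 2584, 6472, 3690, 8692]
After projecting period 2:
Births: 6472 × 0.232 = 1502, 3690 × 0.349 = 1288 → 2790
10–19: 3861 × 0.97 = 3745
20–29: 3468 × 0.963 = 3340
30–39: 2584 × 0.966 = 2496
40–49: 6472 × 0.95 = 6148
50+: 3690 × 0.975 + 8692 × 0.408 = 3598 + 3546 = 7144
Net migration: 0–9 + 350 → 3140; 10–19 + 170 → 3915; 20–29 + 80 → 3420; 30–39 − 290 → 2206; 40–49 − 110 → 6038; 50+ − 400 → 6744
End of period: [3140, 3915, 3420, 2206, 6038, 6744]
After projecting period 3:
Births: 2206 × 0.232 = 512, 6038 × 0.349 = 2107 → 2619
10–19: 3140 × 0.97 = 3046
20–29: 3915 × 0.963 = 3770
30–39: 3420 × 0.966 = 3304
40–49: 2206 × 0.95 = 2096
50+: 6038 × 0.975 + 6744 × 0.408 = 5887 + 2752 = 8639
Net migration: 0–9 + 350 → 2969; 10–19 + 170 → 3216; 20–29 + 80 → 3850; 30–39 − 290 → 3014; 40–49 − 110 → 1986; 50+ − 400 → 8239
End of period: [2969, 3216, 3850, 3014, 1986, 8239]
Total: 29000 → 23274; change = -5726; percentage change = -19.7%

-19.7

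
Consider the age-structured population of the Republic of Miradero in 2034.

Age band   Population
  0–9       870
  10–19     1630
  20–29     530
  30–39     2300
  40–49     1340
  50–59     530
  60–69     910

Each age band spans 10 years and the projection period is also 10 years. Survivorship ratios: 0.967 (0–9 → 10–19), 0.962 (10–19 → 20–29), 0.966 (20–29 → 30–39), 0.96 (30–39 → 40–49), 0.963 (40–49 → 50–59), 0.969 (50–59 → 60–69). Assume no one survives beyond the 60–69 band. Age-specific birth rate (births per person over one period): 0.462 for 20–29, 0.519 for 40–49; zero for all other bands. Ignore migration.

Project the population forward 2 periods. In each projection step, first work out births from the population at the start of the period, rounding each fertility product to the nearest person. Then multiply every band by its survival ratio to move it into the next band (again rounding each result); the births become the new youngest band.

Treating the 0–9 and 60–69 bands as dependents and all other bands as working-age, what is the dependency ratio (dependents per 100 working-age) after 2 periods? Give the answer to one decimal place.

[period 1]
Births: 530 × 0.462 = 245, 1340 × 0.519 = 695 ⇒ total 940
10–19: 870 × 0.967 = 841
20–29: 1630 × 0.962 = 1568
30–39: 530 × 0.966 = 512
40–49: 2300 × 0.96 = 2208
50–59: 1340 × 0.963 = 1290
60–69: 530 × 0.969 = 514
Population now: 0–9=940, 10–19=841, 20–29=1568, 30–39=512, 40–49=2208, 50–59=1290, 60–69=514
[period 2]
Births: 1568 × 0.462 = 724, 2208 × 0.519 = 1146 ⇒ total 1870
10–19: 940 × 0.967 = 909
20–29: 841 × 0.962 = 809
30–39: 1568 × 0.966 = 1515
40–49: 512 × 0.96 = 492
50–59: 2208 × 0.963 = 2126
60–69: 1290 × 0.969 = 1250
Population now: 0–9=1870, 10–19=909, 20–29=809, 30–39=1515, 40–49=492, 50–59=2126, 60–69=1250
Dependents (band 0–9 + band 60–69) = 1870 + 1250 = 3120; working-age = 5851; ratio = 3120/5851 × 100 = 53.3

53.3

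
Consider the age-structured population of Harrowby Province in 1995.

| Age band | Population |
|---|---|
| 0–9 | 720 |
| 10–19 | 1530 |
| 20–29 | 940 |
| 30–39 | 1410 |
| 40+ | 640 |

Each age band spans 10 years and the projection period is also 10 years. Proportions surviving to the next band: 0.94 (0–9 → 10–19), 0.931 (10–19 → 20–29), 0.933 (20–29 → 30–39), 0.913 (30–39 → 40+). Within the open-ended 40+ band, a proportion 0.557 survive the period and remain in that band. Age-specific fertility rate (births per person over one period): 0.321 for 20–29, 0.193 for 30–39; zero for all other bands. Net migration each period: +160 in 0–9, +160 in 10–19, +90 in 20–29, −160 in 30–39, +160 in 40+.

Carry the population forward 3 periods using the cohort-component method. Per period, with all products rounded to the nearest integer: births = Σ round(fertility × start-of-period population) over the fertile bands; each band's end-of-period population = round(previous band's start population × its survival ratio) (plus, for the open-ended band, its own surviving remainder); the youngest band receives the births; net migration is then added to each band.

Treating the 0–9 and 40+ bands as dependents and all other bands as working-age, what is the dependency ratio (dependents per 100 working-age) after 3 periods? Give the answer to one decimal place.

123.4

After projecting period 1:
Births: 940 * 0.321 = 302 ; 1410 * 0.193 = 272 ⇒ total 574
10–19: 720 * 0.94 = 677
20–29: 1530 * 0.931 = 1424
30–39: 940 * 0.933 = 877
40+: 1410 * 0.913 + 640 * 0.557 = 1287 + 356 = 1643
Net migration: 0–9 + 160 → 734; 10–19 + 160 → 837; 20–29 + 90 → 1514; 30–39 − 160 → 717; 40+ + 160 → 1803
End of period: [734, 837, 1514, 717, 1803]
After projecting period 2:
Births: 1514 * 0.321 = 486 ; 717 * 0.193 = 138 ⇒ total 624
10–19: 734 * 0.94 = 690
20–29: 837 * 0.931 = 779
30–39: 1514 * 0.933 = 1413
40+: 717 * 0.913 + 1803 * 0.557 = 655 + 1004 = 1659
Net migration: 0–9 + 160 → 784; 10–19 + 160 → 850; 20–29 + 90 → 869; 30–39 − 160 → 1253; 40+ + 160 → 1819
End of period: [784, 850, 869, 1253, 1819]
After projecting period 3:
Births: 869 * 0.321 = 279 ; 1253 * 0.193 = 242 ⇒ total 521
10–19: 784 * 0.94 = 737
20–29: 850 * 0.931 = 791
30–39: 869 * 0.933 = 811
40+: 1253 * 0.913 + 1819 * 0.557 = 1144 + 1013 = 2157
Net migration: 0–9 + 160 → 681; 10–19 + 160 → 897; 20–29 + 90 → 881; 30–39 − 160 → 651; 40+ + 160 → 2317
End of period: [681, 897, 881, 651, 2317]
Dependents (band 0–9 + band 40+) = 681 + 2317 = 2998; working-age = 2429; ratio = 2998/2429 × 100 = 123.4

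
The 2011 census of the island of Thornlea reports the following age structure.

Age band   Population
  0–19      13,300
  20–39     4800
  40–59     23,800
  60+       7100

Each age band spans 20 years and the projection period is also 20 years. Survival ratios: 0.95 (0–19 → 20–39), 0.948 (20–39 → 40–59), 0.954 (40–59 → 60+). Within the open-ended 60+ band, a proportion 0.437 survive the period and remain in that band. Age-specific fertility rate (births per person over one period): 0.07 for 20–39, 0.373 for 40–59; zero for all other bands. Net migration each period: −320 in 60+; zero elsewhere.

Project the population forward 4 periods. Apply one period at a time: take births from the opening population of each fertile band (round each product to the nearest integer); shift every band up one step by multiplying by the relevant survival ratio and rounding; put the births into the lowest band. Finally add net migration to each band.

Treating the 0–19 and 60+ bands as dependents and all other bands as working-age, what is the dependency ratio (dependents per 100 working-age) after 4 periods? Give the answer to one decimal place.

[period 1]
Births: 4800 × 0.07 = 336, 23800 × 0.373 = 8877 ⇒ total 9213
20–39: 13300 × 0.95 = 12635
40–59: 4800 × 0.948 = 4550
60+: 23800 × 0.954 + 7100 × 0.437 = 22705 + 3103 = 25808
Net migration: 60+ − 320 → 25488
Giving 9213 / 12635 / 4550 / 25488.
[period 2]
Births: 12635 × 0.07 = 884, 4550 × 0.373 = 1697 ⇒ total 2581
20–39: 9213 × 0.95 = 8752
40–59: 12635 × 0.948 = 11978
60+: 4550 × 0.954 + 25488 × 0.437 = 4341 + 11138 = 15479
Net migration: 60+ − 320 → 15159
Giving 2581 / 8752 / 11978 / 15159.
[period 3]
Births: 8752 × 0.07 = 613, 11978 × 0.373 = 4468 ⇒ total 5081
20–39: 2581 × 0.95 = 2452
40–59: 8752 × 0.948 = 8297
60+: 11978 × 0.954 + 15159 × 0.437 = 11427 + 6624 = 18051
Net migration: 60+ − 320 → 17731
Giving 5081 / 2452 / 8297 / 17731.
[period 4]
Births: 2452 × 0.07 = 172, 8297 × 0.373 = 3095 ⇒ total 3267
20–39: 5081 × 0.95 = 4827
40–59: 2452 × 0.948 = 2324
60+: 8297 × 0.954 + 17731 × 0.437 = 7915 + 7748 = 15663
Net migration: 60+ − 320 → 15343
Giving 3267 / 4827 / 2324 / 15343.
Dependents (band 0–19 + band 60+) = 3267 + 15343 = 18610; working-age = 7151; ratio = 18610/7151 × 100 = 260.2

260.2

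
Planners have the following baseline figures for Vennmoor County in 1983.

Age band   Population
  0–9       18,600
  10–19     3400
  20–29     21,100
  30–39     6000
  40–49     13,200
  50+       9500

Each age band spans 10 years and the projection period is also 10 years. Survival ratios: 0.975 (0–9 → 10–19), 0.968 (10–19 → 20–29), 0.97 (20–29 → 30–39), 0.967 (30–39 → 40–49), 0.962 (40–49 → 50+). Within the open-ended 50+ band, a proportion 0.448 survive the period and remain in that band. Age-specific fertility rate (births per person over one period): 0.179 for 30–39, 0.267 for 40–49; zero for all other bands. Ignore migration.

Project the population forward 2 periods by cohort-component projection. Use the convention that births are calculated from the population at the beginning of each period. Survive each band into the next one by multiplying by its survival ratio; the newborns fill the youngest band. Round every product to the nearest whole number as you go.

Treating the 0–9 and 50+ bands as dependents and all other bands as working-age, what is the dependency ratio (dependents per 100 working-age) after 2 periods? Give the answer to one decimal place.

(Bands numbered youngest = 1 to oldest = 6.)
[period 1]
Births: 6000 * 0.179 = 1074, 13200 * 0.267 = 3524 ⇒ total 4598
Band 2: 18600 * 0.975 = 18135
Band 3: 3400 * 0.968 = 3291
Band 4: 21100 * 0.97 = 20467
Band 5: 6000 * 0.967 = 5802
Band 6: 13200 * 0.962 + 9500 * 0.448 = 12698 + 4256 = 16954
Population now: 0–9=4598, 10–19=18135, 20–29=3291, 30–39=20467, 40–49=5802, 50+=16954
[period 2]
Births: 20467 * 0.179 = 3664, 5802 * 0.267 = 1549 ⇒ total 5213
Band 2: 4598 * 0.975 = 4483
Band 3: 18135 * 0.968 = 17555
Band 4: 3291 * 0.97 = 3192
Band 5: 20467 * 0.967 = 19792
Band 6: 5802 * 0.962 + 16954 * 0.448 = 5582 + 7595 = 13177
Population now: 0–9=5213, 10–19=4483, 20–29=17555, 30–39=3192, 40–49=19792, 50+=13177
Dependents (band 0–9 + band 50+) = 5213 + 13177 = 18390; working-age = 45022; ratio = 18390/45022 × 100 = 40.8

40.8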